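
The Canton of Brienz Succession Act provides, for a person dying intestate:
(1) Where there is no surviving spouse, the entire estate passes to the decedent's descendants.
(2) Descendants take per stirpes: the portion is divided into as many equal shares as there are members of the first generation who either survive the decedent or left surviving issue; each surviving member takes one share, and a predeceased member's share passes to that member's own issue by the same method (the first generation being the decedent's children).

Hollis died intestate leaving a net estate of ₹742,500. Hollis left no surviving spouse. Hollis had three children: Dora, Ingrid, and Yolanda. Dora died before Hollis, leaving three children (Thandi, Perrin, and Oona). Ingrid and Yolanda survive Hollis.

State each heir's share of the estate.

The entire ₹742,500 passes to the descendants.
That amount (₹742,500) is divided into 3 shares of ₹247,500: Ingrid and Yolanda each take ₹247,500; Dora's ₹247,500 share passes to Dora's issue.
Dora's share (₹247,500) is divided into 3 shares of ₹82,500: Thandi, Perrin, and Oona each take ₹82,500.

Thandi: ₹82,500; Perrin: ₹82,500; Oona: ₹82,500; Ingrid: ₹247,500; Yolanda: ₹247,500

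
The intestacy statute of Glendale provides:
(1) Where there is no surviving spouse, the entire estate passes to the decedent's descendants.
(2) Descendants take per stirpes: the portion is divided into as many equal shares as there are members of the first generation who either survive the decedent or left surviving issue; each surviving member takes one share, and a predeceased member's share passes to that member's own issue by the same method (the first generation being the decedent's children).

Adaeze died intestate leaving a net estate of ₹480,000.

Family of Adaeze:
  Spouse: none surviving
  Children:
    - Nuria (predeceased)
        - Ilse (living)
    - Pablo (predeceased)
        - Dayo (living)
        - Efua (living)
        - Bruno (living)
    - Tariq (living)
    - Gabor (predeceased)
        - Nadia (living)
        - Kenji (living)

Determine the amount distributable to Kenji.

Kenji receives ₹60,000.

The entire ₹480,000 passes to the descendants.
That amount (₹480,000) is divided into 4 shares of ₹120,000: Tariq takes ₹120,000; Nuria's ₹120,000 share passes to Nuria's issue; Pablo's ₹120,000 share passes to Pablo's issue; Gabor's ₹120,000 share passes to Gabor's issue.
Nuria's share (₹120,000) passes entirely to Ilse.
Pablo's share (₹120,000) is divided into 3 shares of ₹40,000: Dayo, Efua, and Bruno each take ₹40,000.
Gabor's share (₹120,000) is divided into 2 shares of ₹60,000: Nadia and Kenji each take ₹60,000.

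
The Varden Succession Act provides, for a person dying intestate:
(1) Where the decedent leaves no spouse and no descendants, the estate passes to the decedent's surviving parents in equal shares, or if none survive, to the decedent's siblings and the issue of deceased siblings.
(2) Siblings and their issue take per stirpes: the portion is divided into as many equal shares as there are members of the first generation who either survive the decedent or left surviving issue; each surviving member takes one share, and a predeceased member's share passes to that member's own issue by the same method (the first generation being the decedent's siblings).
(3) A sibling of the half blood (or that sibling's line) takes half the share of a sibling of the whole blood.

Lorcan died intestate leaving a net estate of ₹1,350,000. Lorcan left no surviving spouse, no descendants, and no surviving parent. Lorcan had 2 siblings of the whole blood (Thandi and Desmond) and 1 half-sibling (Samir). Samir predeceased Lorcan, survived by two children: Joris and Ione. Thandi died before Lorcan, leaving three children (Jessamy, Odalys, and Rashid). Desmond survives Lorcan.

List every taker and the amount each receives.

Joris: ₹135,000; Ione: ₹135,000; Jessamy: ₹180,000; Odalys: ₹180,000; Rashid: ₹180,000; Desmond: ₹540,000

The entire ₹1,350,000 passes to the siblings and their issue.
Counting each half-blood sibling's line as half a unit, there are 5/2 units in ₹1,350,000, so one unit is ₹540,000. Whole-blood lines (Thandi and Desmond) take ₹540,000 each; half-blood lines (Samir) take ₹270,000 each.
Samir's share (₹270,000) is divided into 2 shares of ₹135,000: Joris and Ione each take ₹135,000.
Thandi's share (₹540,000) is divided into 3 shares of ₹180,000: Jessamy, Odalys, and Rashid each take ₹180,000.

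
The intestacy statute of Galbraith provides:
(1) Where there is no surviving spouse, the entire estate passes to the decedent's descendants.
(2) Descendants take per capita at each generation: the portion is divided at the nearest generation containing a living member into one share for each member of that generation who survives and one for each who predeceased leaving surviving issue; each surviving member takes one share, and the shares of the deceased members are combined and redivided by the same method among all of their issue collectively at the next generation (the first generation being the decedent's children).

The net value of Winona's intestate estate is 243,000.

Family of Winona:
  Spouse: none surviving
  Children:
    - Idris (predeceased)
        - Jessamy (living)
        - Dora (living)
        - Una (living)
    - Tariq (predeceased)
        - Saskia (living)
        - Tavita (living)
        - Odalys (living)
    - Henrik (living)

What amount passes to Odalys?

The entire 243,000 passes to the descendants.
That amount (243,000) is divided at the children's generation into 3 shares of 81,000. Henrik takes 81,000. The 2 shares of the deceased (Idris and Tariq) are combined into a pool of 162,000.
That pool (162,000) is divided at the grandchildren's generation equally among Jessamy, Dora, Una, Saskia, Tavita, and Odalys: 27,000 each.

Odalys receives 27,000.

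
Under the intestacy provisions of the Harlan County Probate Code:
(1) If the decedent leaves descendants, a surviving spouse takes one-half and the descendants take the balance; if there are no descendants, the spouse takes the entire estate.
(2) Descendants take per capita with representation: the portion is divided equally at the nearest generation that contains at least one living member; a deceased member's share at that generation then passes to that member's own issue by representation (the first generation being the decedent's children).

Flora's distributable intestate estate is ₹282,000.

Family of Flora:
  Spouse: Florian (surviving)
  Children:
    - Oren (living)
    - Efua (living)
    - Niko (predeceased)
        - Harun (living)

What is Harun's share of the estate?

Harun receives ₹47,000.

Florian takes one-half of ₹282,000 = ₹141,000. The remaining ₹141,000 passes to the descendants.
The descendants' portion (₹141,000) is divided into 3 shares of ₹47,000: Oren and Efua each take ₹47,000; Niko's ₹47,000 share passes to Niko's issue.
Niko's share (₹47,000) passes entirely to Harun.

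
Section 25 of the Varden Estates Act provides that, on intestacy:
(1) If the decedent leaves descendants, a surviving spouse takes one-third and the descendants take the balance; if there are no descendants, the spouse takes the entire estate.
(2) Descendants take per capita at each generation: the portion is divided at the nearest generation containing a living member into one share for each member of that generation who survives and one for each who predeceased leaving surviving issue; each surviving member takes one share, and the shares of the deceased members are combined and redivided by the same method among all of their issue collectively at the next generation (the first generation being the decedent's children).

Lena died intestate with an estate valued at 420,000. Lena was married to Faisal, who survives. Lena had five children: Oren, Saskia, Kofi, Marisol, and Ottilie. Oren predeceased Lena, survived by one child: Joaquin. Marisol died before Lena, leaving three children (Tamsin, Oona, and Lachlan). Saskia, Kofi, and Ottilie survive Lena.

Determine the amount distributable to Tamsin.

Tamsin receives 28,000.

Faisal takes one-third of 420,000 = 140,000. The remaining 280,000 passes to the descendants.
The descendants' portion (280,000) is divided at the children's generation into 5 shares of 56,000. Saskia, Kofi, and Ottilie each take 56,000. The 2 shares of the deceased (Oren and Marisol) are combined into a pool of 112,000.
That pool (112,000) is divided at the grandchildren's generation equally among Joaquin, Tamsin, Oona, and Lachlan: 28,000 each.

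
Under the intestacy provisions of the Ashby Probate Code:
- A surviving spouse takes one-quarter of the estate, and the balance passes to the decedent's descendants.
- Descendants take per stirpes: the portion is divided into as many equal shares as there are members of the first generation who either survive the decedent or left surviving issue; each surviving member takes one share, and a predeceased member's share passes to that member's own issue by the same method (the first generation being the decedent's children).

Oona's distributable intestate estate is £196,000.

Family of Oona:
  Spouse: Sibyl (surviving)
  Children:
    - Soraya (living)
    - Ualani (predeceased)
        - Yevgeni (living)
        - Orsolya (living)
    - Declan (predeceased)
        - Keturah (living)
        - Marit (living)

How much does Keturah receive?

Sibyl takes one-quarter of £196,000 = £49,000. The remaining £147,000 passes to the descendants.
The descendants' portion (£147,000) is divided into 3 shares of £49,000: Soraya takes £49,000; Ualani's £49,000 share passes to Ualani's issue; Declan's £49,000 share passes to Declan's issue.
Ualani's share (£49,000) is divided into 2 shares of £24,500: Yevgeni and Orsolya each take £24,500.
Declan's share (£49,000) is divided into 2 shares of £24,500: Keturah and Marit each take £24,500.

Keturah receives £24,500.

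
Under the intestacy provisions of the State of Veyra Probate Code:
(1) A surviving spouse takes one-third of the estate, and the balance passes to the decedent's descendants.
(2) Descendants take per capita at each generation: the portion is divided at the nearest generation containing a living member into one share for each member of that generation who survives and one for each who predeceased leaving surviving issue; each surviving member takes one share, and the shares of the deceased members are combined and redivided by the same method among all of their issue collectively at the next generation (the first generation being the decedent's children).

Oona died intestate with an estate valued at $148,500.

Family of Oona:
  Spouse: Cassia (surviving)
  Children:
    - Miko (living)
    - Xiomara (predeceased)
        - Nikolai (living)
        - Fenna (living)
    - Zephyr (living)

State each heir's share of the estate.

Cassia takes one-third of $148,500 = $49,500. The remaining $99,000 passes to the descendants.
The descendants' portion ($99,000) is divided at the children's generation into 3 shares of $33,000. Miko and Zephyr each take $33,000. The remaining share for the deceased Xiomara ($33,000) is carried to the next generation.
That pool ($33,000) is divided at the grandchildren's generation equally among Nikolai and Fenna: $16,500 each.

Cassia: $49,500; Miko: $33,000; Nikolai: $16,500; Fenna: $16,500; Zephyr: $33,000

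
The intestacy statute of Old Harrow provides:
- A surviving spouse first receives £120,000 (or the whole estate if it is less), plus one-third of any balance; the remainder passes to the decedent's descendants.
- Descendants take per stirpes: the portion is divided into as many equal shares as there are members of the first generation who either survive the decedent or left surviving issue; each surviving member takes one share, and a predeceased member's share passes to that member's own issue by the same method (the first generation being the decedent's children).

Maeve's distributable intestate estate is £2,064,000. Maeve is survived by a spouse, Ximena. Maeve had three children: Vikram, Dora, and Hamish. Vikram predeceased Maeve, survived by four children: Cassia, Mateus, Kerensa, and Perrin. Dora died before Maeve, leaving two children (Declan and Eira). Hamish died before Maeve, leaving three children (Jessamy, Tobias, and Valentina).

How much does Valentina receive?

Ximena first takes £120,000, leaving a balance of £1,944,000. Ximena then takes one-third of the balance (£648,000), for a total of £768,000. The remaining £1,296,000 passes to the descendants.
The descendants' portion (£1,296,000) is divided into 3 shares of £432,000: Vikram's £432,000 share passes to Vikram's issue; Dora's £432,000 share passes to Dora's issue; Hamish's £432,000 share passes to Hamish's issue.
Vikram's share (£432,000) is divided into 4 shares of £108,000: Cassia, Mateus, Kerensa, and Perrin each take £108,000.
Dora's share (£432,000) is divided into 2 shares of £216,000: Declan and Eira each take £216,000.
Hamish's share (£432,000) is divided into 3 shares of £144,000: Jessamy, Tobias, and Valentina each take £144,000.

Valentina receives £144,000.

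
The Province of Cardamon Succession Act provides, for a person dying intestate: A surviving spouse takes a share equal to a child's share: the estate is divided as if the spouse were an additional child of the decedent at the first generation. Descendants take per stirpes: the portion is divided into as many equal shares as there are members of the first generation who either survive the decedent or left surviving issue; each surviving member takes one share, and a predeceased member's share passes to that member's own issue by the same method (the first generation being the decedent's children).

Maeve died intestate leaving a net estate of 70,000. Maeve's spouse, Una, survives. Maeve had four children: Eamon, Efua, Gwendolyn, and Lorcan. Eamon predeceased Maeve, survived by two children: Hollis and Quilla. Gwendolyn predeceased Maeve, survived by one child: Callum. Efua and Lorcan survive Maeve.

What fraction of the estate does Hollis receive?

Hollis receives 1/10 of the estate.

The spouse counts as an additional share at the children's level, so there are 5 primary shares of 14,000. Una takes one such share (14,000).
The children's combined portion (56,000) is divided into 4 shares of 14,000: Efua and Lorcan each take 14,000; Eamon's 14,000 share passes to Eamon's issue; Gwendolyn's 14,000 share passes to Gwendolyn's issue.
Eamon's share (14,000) is divided into 2 shares of 7,000: Hollis and Quilla each take 7,000.
Gwendolyn's share (14,000) passes entirely to Callum.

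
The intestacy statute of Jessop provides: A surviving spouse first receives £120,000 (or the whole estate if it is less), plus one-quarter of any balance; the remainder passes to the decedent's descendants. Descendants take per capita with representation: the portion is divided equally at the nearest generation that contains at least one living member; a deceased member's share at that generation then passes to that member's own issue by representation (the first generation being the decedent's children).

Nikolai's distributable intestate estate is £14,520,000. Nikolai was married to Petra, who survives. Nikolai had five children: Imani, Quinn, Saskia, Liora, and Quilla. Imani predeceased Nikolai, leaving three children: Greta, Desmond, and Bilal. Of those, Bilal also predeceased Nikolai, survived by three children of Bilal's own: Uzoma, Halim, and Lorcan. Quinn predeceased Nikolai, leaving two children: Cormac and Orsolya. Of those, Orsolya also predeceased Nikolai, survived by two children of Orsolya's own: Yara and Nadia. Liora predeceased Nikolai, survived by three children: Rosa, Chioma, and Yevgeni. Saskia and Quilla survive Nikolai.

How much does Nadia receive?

Petra first takes £120,000, leaving a balance of £14,400,000. Petra then takes one-quarter of the balance (£3,600,000), for a total of £3,720,000. The remaining £10,800,000 passes to the descendants.
The descendants' portion (£10,800,000) is divided into 5 shares of £2,160,000: Saskia and Quilla each take £2,160,000; Imani's £2,160,000 share passes to Imani's issue; Quinn's £2,160,000 share passes to Quinn's issue; Liora's £2,160,000 share passes to Liora's issue.
Imani's share (£2,160,000) is divided into 3 shares of £720,000: Greta and Desmond each take £720,000; Bilal's £720,000 share passes to Bilal's issue.
Bilal's share (£720,000) is divided into 3 shares of £240,000: Uzoma, Halim, and Lorcan each take £240,000.
Quinn's share (£2,160,000) is divided into 2 shares of £1,080,000: Cormac takes £1,080,000; Orsolya's £1,080,000 share passes to Orsolya's issue.
Orsolya's share (£1,080,000) is divided into 2 shares of £540,000: Yara and Nadia each take £540,000.
Liora's share (£2,160,000) is divided into 3 shares of £720,000: Rosa, Chioma, and Yevgeni each take £720,000.

Nadia receives £540,000.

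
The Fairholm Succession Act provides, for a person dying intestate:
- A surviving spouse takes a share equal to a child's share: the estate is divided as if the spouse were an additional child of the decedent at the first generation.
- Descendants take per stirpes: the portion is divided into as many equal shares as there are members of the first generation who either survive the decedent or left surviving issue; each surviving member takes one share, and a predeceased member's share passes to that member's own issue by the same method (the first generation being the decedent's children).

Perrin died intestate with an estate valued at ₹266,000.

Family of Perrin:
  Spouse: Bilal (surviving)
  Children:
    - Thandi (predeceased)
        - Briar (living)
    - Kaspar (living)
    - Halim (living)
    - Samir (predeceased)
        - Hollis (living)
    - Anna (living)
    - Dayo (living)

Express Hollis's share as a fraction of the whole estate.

Hollis receives 1/7 of the estate.

The spouse counts as an additional share at the children's level, so there are 7 primary shares of ₹38,000. Bilal takes one such share (₹38,000).
The children's combined portion (₹228,000) is divided into 6 shares of ₹38,000: Kaspar, Halim, Anna, and Dayo each take ₹38,000; Thandi's ₹38,000 share passes to Thandi's issue; Samir's ₹38,000 share passes to Samir's issue.
Thandi's share (₹38,000) passes entirely to Briar.
Samir's share (₹38,000) passes entirely to Hollis.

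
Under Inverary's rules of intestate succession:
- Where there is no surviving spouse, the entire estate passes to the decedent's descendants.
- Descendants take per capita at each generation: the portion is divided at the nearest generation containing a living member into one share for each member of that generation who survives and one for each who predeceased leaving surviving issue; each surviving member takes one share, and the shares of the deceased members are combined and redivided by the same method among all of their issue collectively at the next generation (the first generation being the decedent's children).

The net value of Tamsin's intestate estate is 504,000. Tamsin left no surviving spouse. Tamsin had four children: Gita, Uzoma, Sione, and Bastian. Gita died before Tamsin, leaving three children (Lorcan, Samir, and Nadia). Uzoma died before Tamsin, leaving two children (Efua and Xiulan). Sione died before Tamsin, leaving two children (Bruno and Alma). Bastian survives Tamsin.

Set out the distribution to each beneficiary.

Lorcan: 54,000; Samir: 54,000; Nadia: 54,000; Efua: 54,000; Xiulan: 54,000; Bruno: 54,000; Alma: 54,000; Bastian: 126,000

The entire 504,000 passes to the descendants.
That amount (504,000) is divided at the children's generation into 4 shares of 126,000. Bastian takes 126,000. The 3 shares of the deceased (Gita, Uzoma, and Sione) are combined into a pool of 378,000.
That pool (378,000) is divided at the grandchildren's generation equally among Lorcan, Samir, Nadia, Efua, Xiulan, Bruno, and Alma: 54,000 each.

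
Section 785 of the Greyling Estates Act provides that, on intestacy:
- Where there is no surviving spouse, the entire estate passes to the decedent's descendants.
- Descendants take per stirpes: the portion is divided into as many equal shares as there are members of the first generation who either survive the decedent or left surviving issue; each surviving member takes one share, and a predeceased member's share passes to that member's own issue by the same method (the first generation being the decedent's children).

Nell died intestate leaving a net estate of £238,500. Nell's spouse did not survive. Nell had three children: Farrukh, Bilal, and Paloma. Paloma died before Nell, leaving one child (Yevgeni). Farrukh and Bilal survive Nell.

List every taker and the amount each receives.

The entire £238,500 passes to the descendants.
That amount (£238,500) is divided into 3 shares of £79,500: Farrukh and Bilal each take £79,500; Paloma's £79,500 share passes to Paloma's issue.
Paloma's share (£79,500) passes entirely to Yevgeni.

Farrukh: £79,500; Bilal: £79,500; Yevgeni: £79,500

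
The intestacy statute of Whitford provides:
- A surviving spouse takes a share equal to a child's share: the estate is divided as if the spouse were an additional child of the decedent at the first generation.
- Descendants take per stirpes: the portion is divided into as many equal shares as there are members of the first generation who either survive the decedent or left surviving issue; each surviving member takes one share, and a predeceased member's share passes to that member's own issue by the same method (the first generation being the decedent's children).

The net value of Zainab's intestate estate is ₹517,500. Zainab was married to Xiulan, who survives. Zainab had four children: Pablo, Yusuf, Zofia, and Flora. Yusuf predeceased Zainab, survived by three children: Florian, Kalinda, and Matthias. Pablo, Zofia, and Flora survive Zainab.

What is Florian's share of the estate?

Florian receives ₹34,500.

The spouse counts as an additional share at the children's level, so there are 5 primary shares of ₹103,500. Xiulan takes one such share (₹103,500).
The children's combined portion (₹414,000) is divided into 4 shares of ₹103,500: Pablo, Zofia, and Flora each take ₹103,500; Yusuf's ₹103,500 share passes to Yusuf's issue.
Yusuf's share (₹103,500) is divided into 3 shares of ₹34,500: Florian, Kalinda, and Matthias each take ₹34,500.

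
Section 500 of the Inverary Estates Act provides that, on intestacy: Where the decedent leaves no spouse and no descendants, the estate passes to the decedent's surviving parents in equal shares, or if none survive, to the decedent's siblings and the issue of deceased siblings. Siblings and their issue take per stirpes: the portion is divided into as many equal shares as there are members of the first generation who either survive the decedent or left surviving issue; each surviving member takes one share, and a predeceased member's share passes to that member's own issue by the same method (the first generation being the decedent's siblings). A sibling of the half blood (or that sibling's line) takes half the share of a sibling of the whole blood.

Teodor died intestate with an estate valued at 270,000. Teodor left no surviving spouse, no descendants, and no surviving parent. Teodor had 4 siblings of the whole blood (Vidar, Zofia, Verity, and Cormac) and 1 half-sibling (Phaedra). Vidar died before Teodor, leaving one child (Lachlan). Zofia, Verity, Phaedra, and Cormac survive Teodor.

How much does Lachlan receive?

Lachlan receives 60,000.

The entire 270,000 passes to the siblings and their issue.
Counting each half-blood sibling's line as half a unit, there are 9/2 units in 270,000, so one unit is 60,000. Whole-blood lines (Vidar, Zofia, Verity, and Cormac) take 60,000 each; half-blood lines (Phaedra) take 30,000 each.
Vidar's share (60,000) passes entirely to Lachlan.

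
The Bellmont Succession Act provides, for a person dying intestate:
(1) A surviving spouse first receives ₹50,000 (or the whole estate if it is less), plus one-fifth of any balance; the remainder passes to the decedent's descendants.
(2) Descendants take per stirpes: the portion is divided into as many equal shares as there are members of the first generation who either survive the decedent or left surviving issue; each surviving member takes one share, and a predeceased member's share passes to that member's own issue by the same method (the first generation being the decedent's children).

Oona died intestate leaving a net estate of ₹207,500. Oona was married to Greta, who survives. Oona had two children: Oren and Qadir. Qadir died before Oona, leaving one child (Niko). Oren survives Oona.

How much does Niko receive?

Niko receives ₹63,000.

Greta first takes ₹50,000, leaving a balance of ₹157,500. Greta then takes one-fifth of the balance (₹31,500), for a total of ₹81,500. The remaining ₹126,000 passes to the descendants.
The descendants' portion (₹126,000) is divided into 2 shares of ₹63,000: Oren takes ₹63,000; Qadir's ₹63,000 share passes to Qadir's issue.
Qadir's share (₹63,000) passes entirely to Niko.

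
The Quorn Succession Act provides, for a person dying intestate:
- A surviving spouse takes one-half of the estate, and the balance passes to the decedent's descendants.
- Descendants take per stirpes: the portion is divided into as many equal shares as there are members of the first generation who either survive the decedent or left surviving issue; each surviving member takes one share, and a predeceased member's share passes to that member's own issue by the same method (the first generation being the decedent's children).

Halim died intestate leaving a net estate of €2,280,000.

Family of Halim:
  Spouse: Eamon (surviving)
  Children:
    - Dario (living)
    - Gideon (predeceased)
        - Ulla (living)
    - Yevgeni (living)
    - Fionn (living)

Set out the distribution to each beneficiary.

Eamon: €1,140,000; Dario: €285,000; Ulla: €285,000; Yevgeni: €285,000; Fionn: €285,000

Eamon takes one-half of €2,280,000 = €1,140,000. The remaining €1,140,000 passes to the descendants.
The descendants' portion (€1,140,000) is divided into 4 shares of €285,000: Dario, Yevgeni, and Fionn each take €285,000; Gideon's €285,000 share passes to Gideon's issue.
Gideon's share (€285,000) passes entirely to Ulla.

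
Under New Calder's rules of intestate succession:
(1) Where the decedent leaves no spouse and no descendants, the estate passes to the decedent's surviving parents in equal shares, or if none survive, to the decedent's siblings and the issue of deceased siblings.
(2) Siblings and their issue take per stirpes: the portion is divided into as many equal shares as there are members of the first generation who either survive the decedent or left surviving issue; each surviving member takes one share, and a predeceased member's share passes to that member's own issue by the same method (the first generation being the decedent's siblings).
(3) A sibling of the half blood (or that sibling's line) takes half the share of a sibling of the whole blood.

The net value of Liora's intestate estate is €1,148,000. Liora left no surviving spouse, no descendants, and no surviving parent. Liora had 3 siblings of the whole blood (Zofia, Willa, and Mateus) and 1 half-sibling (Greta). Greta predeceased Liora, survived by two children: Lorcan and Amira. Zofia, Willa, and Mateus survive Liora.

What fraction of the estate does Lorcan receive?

Lorcan receives 1/14 of the estate.

The entire €1,148,000 passes to the siblings and their issue.
Counting each half-blood sibling's line as half a unit, there are 7/2 units in €1,148,000, so one unit is €328,000. Whole-blood lines (Zofia, Willa, and Mateus) take €328,000 each; half-blood lines (Greta) take €164,000 each.
Greta's share (€164,000) is divided into 2 shares of €82,000: Lorcan and Amira each take €82,000.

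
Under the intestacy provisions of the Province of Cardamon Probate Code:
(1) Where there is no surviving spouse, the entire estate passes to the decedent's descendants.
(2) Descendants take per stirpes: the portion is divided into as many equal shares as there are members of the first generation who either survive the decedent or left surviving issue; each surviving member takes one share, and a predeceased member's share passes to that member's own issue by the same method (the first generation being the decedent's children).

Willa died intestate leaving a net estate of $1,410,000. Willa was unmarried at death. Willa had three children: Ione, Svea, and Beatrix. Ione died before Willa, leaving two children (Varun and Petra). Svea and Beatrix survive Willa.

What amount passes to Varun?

The entire $1,410,000 passes to the descendants.
That amount ($1,410,000) is divided into 3 shares of $470,000: Svea and Beatrix each take $470,000; Ione's $470,000 share passes to Ione's issue.
Ione's share ($470,000) is divided into 2 shares of $235,000: Varun and Petra each take $235,000.

Varun receives $235,000.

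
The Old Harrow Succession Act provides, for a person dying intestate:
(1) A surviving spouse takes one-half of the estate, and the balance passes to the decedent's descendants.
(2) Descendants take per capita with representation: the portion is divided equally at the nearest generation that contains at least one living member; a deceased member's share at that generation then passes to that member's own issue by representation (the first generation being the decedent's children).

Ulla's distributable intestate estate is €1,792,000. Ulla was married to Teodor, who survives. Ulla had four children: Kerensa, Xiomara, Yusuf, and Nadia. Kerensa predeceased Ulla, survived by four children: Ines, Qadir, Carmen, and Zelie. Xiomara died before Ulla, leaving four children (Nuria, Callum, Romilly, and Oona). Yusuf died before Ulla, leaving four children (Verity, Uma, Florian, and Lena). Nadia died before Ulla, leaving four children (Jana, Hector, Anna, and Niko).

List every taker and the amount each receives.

Teodor takes one-half of €1,792,000 = €896,000. The remaining €896,000 passes to the descendants.
No child survives, so the initial division is made at the grandchildren's generation.
The descendants' portion (€896,000) is divided into 16 shares of €56,000: Ines, Qadir, Carmen, Zelie, Nuria, Callum, Romilly, Oona, Verity, Uma, Florian, Lena, Jana, Hector, Anna, and Niko each take €56,000.

Teodor: €896,000; Ines: €56,000; Qadir: €56,000; Carmen: €56,000; Zelie: €56,000; Nuria: €56,000; Callum: €56,000; Romilly: €56,000; Oona: €56,000; Verity: €56,000; Uma: €56,000; Florian: €56,000; Lena: €56,000; Jana: €56,000; Hector: €56,000; Anna: €56,000; Niko: €56,000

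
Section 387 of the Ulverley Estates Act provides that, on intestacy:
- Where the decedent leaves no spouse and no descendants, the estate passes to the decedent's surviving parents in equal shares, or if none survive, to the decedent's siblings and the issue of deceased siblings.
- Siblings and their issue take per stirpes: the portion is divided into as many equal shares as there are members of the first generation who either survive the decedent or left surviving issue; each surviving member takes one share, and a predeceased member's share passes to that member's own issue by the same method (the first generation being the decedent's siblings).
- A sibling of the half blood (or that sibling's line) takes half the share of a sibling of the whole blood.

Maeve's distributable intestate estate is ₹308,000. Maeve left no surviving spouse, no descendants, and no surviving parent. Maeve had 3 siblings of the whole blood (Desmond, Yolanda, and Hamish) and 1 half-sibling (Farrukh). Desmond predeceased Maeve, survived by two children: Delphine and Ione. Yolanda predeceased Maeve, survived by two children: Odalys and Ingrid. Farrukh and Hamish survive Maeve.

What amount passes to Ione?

Ione receives ₹44,000.

The entire ₹308,000 passes to the siblings and their issue.
Counting each half-blood sibling's line as half a unit, there are 7/2 units in ₹308,000, so one unit is ₹88,000. Whole-blood lines (Desmond, Yolanda, and Hamish) take ₹88,000 each; half-blood lines (Farrukh) take ₹44,000 each.
Desmond's share (₹88,000) is divided into 2 shares of ₹44,000: Delphine and Ione each take ₹44,000.
Yolanda's share (₹88,000) is divided into 2 shares of ₹44,000: Odalys and Ingrid each take ₹44,000.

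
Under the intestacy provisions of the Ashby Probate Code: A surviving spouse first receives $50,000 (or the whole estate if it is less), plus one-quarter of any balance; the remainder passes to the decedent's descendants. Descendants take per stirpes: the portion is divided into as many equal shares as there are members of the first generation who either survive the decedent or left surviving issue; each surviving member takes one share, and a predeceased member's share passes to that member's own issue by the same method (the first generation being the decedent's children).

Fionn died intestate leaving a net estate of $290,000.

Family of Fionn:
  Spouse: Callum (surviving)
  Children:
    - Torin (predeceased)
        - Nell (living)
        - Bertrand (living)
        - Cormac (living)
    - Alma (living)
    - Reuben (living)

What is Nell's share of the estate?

Nell receives $20,000.

Callum first takes $50,000, leaving a balance of $240,000. Callum then takes one-quarter of the balance ($60,000), for a total of $110,000. The remaining $180,000 passes to the descendants.
The descendants' portion ($180,000) is divided into 3 shares of $60,000: Alma and Reuben each take $60,000; Torin's $60,000 share passes to Torin's issue.
Torin's share ($60,000) is divided into 3 shares of $20,000: Nell, Bertrand, and Cormac each take $20,000.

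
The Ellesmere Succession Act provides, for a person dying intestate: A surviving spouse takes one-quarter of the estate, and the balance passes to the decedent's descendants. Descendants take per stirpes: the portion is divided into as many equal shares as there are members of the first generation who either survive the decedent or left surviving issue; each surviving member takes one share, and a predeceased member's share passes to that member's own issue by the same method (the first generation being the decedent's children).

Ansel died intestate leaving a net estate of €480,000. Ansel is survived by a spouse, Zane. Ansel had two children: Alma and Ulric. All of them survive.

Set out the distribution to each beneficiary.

Zane takes one-quarter of €480,000 = €120,000. The remaining €360,000 passes to the descendants.
The descendants' portion (€360,000) is divided into 2 shares of €180,000: Alma and Ulric each take €180,000.

Zane: €120,000; Alma: €180,000; Ulric: €180,000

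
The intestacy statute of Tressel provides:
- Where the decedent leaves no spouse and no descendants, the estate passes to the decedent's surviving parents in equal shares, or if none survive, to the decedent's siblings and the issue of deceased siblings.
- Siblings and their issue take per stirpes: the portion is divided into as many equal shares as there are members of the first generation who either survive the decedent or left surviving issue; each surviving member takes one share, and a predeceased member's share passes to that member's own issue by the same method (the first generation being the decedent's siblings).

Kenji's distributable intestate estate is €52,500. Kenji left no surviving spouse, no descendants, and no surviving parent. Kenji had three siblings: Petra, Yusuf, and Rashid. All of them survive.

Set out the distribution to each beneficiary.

Petra: €17,500; Yusuf: €17,500; Rashid: €17,500

The entire €52,500 passes to the siblings and their issue.
That amount (€52,500) is divided into 3 shares of €17,500: Petra, Yusuf, and Rashid each take €17,500.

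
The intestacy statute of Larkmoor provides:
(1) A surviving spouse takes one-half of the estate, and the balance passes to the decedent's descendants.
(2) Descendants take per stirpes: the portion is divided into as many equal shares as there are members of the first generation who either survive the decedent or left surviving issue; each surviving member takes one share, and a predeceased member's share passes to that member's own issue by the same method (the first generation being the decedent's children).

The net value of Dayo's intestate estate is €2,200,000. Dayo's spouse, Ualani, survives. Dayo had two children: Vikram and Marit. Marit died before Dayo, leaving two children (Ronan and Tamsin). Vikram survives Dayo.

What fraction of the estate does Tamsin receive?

Tamsin receives 1/8 of the estate.

Ualani takes one-half of €2,200,000 = €1,100,000. The remaining €1,100,000 passes to the descendants.
The descendants' portion (€1,100,000) is divided into 2 shares of €550,000: Vikram takes €550,000; Marit's €550,000 share passes to Marit's issue.
Marit's share (€550,000) is divided into 2 shares of €275,000: Ronan and Tamsin each take €275,000.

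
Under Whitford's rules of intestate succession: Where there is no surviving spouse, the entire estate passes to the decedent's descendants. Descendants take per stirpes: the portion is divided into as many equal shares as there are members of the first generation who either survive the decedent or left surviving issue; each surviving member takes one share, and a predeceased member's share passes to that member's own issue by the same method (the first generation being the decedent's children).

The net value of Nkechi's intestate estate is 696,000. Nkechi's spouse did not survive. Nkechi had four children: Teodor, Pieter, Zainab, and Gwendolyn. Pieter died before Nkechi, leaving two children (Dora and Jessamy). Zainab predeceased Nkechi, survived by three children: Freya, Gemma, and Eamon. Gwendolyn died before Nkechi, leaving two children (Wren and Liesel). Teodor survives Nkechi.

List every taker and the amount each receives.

The entire 696,000 passes to the descendants.
That amount (696,000) is divided into 4 shares of 174,000: Teodor takes 174,000; Pieter's 174,000 share passes to Pieter's issue; Zainab's 174,000 share passes to Zainab's issue; Gwendolyn's 174,000 share passes to Gwendolyn's issue.
Pieter's share (174,000) is divided into 2 shares of 87,000: Dora and Jessamy each take 87,000.
Zainab's share (174,000) is divided into 3 shares of 58,000: Freya, Gemma, and Eamon each take 58,000.
Gwendolyn's share (174,000) is divided into 2 shares of 87,000: Wren and Liesel each take 87,000.

Teodor: 174,000; Dora: 87,000; Jessamy: 87,000; Freya: 58,000; Gemma: 58,000; Eamon: 58,000; Wren: 87,000; Liesel: 87,000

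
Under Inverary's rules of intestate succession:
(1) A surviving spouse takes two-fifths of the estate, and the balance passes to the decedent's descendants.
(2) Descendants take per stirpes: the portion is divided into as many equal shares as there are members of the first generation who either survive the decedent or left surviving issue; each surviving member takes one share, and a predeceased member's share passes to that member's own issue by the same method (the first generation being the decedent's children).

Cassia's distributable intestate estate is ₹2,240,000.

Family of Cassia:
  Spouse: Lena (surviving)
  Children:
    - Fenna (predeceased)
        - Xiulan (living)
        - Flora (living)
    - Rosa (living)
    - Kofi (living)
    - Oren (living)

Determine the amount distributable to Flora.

Lena takes two-fifths of ₹2,240,000 = ₹896,000. The remaining ₹1,344,000 passes to the descendants.
The descendants' portion (₹1,344,000) is divided into 4 shares of ₹336,000: Rosa, Kofi, and Oren each take ₹336,000; Fenna's ₹336,000 share passes to Fenna's issue.
Fenna's share (₹336,000) is divided into 2 shares of ₹168,000: Xiulan and Flora each take ₹168,000.

Flora receives ₹168,000.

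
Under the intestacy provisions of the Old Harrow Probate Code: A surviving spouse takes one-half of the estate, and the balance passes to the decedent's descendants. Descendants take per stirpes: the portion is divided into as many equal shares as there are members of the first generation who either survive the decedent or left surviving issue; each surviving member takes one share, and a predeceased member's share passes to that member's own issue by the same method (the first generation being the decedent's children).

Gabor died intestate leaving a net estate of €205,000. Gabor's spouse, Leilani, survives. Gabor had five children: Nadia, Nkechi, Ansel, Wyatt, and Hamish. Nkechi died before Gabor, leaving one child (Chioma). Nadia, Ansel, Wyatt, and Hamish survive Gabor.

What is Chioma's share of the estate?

Chioma receives €20,500.

Leilani takes one-half of €205,000 = €102,500. The remaining €102,500 passes to the descendants.
The descendants' portion (€102,500) is divided into 5 shares of €20,500: Nadia, Ansel, Wyatt, and Hamish each take €20,500; Nkechi's €20,500 share passes to Nkechi's issue.
Nkechi's share (€20,500) passes entirely to Chioma.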